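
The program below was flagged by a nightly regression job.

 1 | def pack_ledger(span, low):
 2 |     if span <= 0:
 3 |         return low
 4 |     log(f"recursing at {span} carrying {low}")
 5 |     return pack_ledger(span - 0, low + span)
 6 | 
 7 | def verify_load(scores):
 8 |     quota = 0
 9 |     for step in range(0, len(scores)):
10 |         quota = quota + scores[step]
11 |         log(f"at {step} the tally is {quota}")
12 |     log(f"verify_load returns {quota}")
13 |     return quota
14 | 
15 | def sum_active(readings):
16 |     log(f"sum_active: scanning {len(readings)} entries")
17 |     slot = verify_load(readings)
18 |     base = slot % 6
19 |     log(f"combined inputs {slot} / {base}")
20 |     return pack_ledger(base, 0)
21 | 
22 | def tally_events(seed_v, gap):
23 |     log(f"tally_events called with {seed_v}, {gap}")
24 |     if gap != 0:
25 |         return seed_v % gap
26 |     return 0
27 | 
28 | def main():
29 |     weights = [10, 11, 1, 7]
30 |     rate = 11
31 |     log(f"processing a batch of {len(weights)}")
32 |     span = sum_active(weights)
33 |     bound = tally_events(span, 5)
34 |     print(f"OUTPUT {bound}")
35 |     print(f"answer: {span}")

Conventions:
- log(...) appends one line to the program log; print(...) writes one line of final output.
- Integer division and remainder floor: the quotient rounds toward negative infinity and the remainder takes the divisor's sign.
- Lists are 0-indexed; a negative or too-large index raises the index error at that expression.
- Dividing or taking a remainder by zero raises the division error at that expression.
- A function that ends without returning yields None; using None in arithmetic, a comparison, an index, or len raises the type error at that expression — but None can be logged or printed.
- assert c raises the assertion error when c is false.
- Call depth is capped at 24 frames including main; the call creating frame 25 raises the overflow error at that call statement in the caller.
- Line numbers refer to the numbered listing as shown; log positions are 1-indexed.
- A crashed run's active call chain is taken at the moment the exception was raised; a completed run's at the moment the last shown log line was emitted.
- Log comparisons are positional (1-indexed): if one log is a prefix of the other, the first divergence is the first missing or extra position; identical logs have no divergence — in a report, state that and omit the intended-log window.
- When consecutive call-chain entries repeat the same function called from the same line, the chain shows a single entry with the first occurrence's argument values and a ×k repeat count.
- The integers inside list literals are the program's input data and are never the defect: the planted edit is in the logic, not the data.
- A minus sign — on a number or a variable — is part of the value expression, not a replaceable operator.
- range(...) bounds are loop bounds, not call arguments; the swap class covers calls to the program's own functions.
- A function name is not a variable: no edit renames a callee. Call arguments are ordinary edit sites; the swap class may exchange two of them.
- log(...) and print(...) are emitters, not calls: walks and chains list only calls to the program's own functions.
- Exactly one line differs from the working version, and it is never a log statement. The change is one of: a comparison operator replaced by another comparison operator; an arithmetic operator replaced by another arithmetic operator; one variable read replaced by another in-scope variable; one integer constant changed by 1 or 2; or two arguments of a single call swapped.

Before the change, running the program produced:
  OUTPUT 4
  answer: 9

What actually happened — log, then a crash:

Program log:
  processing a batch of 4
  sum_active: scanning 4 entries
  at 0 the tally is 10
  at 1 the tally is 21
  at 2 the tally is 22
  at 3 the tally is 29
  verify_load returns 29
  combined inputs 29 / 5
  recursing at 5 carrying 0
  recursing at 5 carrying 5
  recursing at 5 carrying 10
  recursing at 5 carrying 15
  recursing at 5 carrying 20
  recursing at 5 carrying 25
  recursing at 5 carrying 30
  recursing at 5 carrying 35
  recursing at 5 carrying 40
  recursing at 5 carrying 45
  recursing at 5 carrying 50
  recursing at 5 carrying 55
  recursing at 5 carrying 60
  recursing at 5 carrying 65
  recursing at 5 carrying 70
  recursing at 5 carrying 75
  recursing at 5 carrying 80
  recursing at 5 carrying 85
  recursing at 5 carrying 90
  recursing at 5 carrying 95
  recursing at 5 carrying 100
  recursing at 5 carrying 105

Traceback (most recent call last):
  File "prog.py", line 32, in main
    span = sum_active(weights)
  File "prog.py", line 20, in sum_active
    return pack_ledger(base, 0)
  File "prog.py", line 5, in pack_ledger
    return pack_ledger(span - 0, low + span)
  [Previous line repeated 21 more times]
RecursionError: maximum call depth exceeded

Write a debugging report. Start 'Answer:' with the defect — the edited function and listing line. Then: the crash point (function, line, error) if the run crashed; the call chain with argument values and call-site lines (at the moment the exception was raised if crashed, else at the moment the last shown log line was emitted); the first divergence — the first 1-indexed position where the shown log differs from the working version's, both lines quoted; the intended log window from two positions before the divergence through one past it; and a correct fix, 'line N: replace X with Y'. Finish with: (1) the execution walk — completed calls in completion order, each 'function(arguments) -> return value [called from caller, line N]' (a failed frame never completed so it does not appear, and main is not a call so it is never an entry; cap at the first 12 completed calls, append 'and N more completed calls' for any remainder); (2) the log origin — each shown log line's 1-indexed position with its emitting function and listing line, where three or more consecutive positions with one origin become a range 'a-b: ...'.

Answer: the defect is in pack_ledger at line 5.
Key fact: Position 10 is the first bad log line: 'recursing at 5 carrying 5' should read 'recursing at 3 carrying 5'.
Crash: pack_ledger, line 5, RecursionError.
Call chain: main -> sum_active([10, 11, 1, 7]) (called at line 32) -> pack_ledger(5, 0) (called at line 20) -> pack_ledger(5, 5) (called at line 5) ×21.
First divergence: at position 10 the run shows 'recursing at 5 carrying 5' where the working version logs 'recursing at 3 carrying 5'.
Intended log window:
  8: combined inputs 29 / 5
  9: recursing at 5 carrying 0
  10: recursing at 3 carrying 5
  11: recursing at 1 carrying 8
Execution walk:
  verify_load([10, 11, 1, 7]) -> 29  [called from sum_active, line 17]
Log origins:
  1: emitted by main (line 31)
  2: emitted by sum_active (line 16)
  3-6: emitted by verify_load (line 11)
  7: emitted by verify_load (line 12)
  8: emitted by sum_active (line 19)
  9-30: emitted by pack_ledger (line 4)
A correct fix: line 5: replace `0` with `2`.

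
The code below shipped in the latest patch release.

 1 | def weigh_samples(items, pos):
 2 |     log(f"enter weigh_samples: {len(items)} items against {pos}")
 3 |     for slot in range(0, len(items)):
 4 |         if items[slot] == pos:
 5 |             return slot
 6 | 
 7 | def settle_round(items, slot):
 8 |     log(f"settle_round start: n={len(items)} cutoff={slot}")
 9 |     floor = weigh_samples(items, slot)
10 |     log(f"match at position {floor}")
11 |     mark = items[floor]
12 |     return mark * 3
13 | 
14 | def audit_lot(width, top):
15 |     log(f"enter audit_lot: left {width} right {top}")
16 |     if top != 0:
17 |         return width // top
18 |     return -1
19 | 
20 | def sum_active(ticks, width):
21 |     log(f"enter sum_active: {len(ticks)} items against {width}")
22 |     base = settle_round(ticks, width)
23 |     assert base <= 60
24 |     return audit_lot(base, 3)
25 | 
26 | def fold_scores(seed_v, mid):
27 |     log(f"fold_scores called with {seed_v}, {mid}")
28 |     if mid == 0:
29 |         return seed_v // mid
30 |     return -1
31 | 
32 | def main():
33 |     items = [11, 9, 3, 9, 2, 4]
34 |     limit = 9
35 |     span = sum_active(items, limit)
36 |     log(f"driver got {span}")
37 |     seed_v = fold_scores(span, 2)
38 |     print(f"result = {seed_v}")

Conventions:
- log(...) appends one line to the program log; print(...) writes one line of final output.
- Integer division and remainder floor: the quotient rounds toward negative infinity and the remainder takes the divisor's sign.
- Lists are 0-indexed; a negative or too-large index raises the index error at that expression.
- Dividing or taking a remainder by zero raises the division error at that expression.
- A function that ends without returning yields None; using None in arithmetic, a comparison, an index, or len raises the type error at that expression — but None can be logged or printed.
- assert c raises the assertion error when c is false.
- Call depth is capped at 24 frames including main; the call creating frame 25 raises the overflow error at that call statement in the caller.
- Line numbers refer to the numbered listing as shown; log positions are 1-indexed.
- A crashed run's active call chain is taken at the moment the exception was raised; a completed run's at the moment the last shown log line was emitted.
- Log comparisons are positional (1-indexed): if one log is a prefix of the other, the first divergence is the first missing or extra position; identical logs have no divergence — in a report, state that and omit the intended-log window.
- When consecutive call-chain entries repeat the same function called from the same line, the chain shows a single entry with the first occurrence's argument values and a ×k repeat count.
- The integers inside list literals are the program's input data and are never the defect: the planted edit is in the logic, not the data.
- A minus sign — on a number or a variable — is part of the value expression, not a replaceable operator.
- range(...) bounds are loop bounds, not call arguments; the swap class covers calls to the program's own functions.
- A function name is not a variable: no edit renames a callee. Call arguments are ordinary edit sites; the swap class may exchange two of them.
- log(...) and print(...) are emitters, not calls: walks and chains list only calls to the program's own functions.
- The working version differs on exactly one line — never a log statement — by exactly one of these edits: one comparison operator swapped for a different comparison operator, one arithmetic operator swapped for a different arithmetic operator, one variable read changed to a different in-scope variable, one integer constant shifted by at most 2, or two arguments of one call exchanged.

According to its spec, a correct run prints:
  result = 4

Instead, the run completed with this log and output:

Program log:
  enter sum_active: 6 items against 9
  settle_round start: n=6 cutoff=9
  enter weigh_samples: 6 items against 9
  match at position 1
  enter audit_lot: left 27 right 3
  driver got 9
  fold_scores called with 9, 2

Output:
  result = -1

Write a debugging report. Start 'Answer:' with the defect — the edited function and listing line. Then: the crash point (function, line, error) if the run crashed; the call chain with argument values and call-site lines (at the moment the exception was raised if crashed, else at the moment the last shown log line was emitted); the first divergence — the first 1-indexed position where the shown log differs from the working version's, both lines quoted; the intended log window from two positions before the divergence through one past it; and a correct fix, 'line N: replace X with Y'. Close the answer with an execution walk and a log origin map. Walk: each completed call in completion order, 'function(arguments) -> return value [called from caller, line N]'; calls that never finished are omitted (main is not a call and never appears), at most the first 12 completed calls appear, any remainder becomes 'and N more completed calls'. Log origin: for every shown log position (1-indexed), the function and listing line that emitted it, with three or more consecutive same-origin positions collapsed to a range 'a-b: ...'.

Answer: the defect is in fold_scores at line 28.
Core observation: The logs agree in full; only the final output differs.
Call chain: main -> fold_scores(9, 2) (called at line 37).
First divergence: none — the logs agree in full.
Execution walk:
  weigh_samples([11, 9, 3, 9, 2, 4], 9) -> 1  [called from settle_round, line 9]
  settle_round([11, 9, 3, 9, 2, 4], 9) -> 27  [called from sum_active, line 22]
  audit_lot(27, 3) -> 9  [called from sum_active, line 24]
  sum_active([11, 9, 3, 9, 2, 4], 9) -> 9  [called from main, line 35]
  fold_scores(9, 2) -> -1  [called from main, line 37]
Log origins:
  1: emitted by sum_active (line 21)
  2: emitted by settle_round (line 8)
  3: emitted by weigh_samples (line 2)
  4: emitted by settle_round (line 10)
  5: emitted by audit_lot (line 15)
  6: emitted by main (line 36)
  7: emitted by fold_scores (line 27)
A correct fix: line 28: replace `==` with `!=`.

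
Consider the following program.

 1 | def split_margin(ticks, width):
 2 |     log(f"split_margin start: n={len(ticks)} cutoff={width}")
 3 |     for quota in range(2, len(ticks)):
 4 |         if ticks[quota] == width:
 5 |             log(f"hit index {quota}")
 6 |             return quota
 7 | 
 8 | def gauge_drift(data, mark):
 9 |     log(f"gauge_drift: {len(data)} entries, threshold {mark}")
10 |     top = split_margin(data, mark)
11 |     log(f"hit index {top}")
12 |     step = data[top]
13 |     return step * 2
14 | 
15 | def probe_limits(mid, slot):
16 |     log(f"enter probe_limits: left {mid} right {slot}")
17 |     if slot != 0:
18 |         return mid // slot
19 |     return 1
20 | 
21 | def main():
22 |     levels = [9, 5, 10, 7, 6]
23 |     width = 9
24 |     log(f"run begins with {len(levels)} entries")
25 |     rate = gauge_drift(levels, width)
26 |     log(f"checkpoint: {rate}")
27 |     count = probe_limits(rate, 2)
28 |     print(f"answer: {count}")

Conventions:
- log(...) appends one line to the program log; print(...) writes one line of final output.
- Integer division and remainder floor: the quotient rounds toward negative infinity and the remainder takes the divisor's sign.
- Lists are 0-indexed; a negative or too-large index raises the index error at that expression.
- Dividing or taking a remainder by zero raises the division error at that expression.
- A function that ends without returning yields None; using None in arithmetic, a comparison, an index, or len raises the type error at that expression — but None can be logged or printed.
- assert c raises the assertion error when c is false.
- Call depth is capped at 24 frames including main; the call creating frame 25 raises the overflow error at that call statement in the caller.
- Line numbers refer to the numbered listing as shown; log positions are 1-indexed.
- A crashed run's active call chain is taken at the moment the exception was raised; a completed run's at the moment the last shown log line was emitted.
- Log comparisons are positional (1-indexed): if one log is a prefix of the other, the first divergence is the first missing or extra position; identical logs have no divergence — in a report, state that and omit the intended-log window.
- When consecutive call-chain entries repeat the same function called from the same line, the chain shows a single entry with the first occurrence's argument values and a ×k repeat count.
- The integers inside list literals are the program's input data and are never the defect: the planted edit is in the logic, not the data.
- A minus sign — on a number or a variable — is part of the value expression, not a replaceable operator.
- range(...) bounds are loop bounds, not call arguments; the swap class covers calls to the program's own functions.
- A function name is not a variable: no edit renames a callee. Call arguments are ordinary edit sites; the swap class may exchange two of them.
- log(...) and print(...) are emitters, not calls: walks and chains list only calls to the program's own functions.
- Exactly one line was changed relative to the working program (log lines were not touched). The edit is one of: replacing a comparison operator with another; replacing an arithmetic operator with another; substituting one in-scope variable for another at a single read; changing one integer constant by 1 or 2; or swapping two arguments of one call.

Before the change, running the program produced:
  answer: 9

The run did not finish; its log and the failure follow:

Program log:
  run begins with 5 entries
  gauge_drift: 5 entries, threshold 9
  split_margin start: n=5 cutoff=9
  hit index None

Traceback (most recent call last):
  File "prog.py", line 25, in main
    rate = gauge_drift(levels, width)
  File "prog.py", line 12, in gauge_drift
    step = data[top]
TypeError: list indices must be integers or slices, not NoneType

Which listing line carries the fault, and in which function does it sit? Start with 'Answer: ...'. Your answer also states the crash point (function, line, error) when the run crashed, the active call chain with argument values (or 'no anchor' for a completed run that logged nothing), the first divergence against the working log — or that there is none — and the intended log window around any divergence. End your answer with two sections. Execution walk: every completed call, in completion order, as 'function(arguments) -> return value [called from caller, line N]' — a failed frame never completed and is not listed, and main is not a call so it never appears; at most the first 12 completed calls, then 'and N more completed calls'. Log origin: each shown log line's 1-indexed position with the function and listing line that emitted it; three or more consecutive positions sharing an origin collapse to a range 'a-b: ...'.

Answer: the defect is in split_margin at line 3.
The tell: Log line 4 is where behavior first shows: 'hit index None' appears instead of 'hit index 0'.
Crash: gauge_drift, line 12, TypeError.
Call chain: main -> gauge_drift([9, 5, 10, 7, 6], 9) (called at line 25).
First divergence: position 4 — the shown line 'hit index None' should read 'hit index 0'.
Intended log window:
  2: gauge_drift: 5 entries, threshold 9
  3: split_margin start: n=5 cutoff=9
  4: hit index 0
  5: hit index 0
Execution walk:
  split_margin([9, 5, 10, 7, 6], 9) -> None  [called from gauge_drift, line 10]
Log origins:
  1: logged in main at line 24
  2: logged in gauge_drift at line 9
  3: logged in split_margin at line 2
  4: logged in gauge_drift at line 11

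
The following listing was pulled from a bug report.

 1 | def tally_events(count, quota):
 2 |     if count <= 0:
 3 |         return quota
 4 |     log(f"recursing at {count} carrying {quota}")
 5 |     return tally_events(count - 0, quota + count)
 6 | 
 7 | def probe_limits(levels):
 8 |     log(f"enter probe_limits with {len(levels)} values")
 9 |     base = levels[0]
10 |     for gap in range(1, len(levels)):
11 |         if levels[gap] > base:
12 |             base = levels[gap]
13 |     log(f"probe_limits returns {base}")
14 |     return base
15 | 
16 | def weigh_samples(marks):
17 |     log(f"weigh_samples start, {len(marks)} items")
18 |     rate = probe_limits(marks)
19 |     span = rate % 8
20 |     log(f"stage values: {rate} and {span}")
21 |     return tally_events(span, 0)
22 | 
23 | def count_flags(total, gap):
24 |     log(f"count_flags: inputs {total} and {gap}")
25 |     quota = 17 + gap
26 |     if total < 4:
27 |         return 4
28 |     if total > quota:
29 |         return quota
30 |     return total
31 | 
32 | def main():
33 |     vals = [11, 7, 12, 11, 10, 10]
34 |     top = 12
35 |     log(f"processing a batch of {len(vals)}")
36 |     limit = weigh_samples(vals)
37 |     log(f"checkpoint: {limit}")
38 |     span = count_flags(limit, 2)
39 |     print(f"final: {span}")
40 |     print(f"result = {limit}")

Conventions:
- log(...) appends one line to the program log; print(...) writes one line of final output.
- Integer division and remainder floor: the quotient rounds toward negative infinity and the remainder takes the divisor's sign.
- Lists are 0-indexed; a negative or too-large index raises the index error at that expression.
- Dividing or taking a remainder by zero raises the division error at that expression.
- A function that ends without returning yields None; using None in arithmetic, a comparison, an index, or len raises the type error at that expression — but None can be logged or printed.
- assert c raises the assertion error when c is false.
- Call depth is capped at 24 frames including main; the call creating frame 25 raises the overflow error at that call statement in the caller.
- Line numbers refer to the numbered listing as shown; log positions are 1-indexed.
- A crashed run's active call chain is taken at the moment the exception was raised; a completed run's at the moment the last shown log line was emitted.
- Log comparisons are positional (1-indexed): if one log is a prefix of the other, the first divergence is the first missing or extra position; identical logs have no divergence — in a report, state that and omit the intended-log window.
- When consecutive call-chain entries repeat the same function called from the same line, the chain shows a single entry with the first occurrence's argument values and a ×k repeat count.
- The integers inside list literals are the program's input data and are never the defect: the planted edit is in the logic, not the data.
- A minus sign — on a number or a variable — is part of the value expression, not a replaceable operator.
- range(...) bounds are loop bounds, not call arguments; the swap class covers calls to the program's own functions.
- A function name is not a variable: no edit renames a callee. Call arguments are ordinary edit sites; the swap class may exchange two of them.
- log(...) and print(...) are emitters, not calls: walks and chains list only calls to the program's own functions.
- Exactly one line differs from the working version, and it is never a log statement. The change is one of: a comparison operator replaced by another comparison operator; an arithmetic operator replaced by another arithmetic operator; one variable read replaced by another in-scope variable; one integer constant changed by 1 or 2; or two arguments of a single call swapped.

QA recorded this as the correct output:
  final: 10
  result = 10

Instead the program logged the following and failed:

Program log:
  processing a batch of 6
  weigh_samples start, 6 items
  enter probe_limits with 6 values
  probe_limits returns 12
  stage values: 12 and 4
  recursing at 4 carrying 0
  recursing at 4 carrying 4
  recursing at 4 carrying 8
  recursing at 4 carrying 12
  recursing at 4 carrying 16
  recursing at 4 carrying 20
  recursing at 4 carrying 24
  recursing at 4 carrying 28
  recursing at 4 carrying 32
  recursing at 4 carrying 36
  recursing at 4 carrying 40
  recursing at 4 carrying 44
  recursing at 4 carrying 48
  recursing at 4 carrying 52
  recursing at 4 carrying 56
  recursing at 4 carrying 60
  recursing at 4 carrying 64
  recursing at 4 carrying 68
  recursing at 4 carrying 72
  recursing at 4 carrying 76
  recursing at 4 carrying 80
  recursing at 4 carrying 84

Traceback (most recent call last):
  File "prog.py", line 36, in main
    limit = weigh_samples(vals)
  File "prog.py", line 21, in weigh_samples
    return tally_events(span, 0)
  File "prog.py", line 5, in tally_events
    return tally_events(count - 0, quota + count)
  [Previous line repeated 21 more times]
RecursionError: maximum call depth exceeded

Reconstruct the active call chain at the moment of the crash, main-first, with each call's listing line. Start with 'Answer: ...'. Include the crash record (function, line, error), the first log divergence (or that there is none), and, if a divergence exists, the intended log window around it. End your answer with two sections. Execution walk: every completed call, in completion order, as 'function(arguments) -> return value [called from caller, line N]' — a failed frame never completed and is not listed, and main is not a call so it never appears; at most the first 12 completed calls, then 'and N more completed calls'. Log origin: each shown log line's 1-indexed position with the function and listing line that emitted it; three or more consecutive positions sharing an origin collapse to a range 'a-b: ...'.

Answer: main -> weigh_samples (called at line 36) -> tally_events (called at line 21) -> tally_events (called at line 5) ×21.
The tell: The log first diverges at position 7: the faulty run prints 'recursing at 4 carrying 4' where the working version prints 'recursing at 3 carrying 4'.
Crash: tally_events, line 5, RecursionError.
First divergence: position 7 — the shown line 'recursing at 4 carrying 4' should read 'recursing at 3 carrying 4'.
Intended log window:
  5: stage values: 12 and 4
  6: recursing at 4 carrying 0
  7: recursing at 3 carrying 4
  8: recursing at 2 carrying 7
Execution walk:
  probe_limits([11, 7, 12, 11, 10, 10]) -> 12  [called from weigh_samples, line 18]
Log origin:
  1: emitted by main (line 35)
  2: emitted by weigh_samples (line 17)
  3: emitted by probe_limits (line 8)
  4: emitted by probe_limits (line 13)
  5: emitted by weigh_samples (line 20)
  6-27: emitted by tally_events (line 4)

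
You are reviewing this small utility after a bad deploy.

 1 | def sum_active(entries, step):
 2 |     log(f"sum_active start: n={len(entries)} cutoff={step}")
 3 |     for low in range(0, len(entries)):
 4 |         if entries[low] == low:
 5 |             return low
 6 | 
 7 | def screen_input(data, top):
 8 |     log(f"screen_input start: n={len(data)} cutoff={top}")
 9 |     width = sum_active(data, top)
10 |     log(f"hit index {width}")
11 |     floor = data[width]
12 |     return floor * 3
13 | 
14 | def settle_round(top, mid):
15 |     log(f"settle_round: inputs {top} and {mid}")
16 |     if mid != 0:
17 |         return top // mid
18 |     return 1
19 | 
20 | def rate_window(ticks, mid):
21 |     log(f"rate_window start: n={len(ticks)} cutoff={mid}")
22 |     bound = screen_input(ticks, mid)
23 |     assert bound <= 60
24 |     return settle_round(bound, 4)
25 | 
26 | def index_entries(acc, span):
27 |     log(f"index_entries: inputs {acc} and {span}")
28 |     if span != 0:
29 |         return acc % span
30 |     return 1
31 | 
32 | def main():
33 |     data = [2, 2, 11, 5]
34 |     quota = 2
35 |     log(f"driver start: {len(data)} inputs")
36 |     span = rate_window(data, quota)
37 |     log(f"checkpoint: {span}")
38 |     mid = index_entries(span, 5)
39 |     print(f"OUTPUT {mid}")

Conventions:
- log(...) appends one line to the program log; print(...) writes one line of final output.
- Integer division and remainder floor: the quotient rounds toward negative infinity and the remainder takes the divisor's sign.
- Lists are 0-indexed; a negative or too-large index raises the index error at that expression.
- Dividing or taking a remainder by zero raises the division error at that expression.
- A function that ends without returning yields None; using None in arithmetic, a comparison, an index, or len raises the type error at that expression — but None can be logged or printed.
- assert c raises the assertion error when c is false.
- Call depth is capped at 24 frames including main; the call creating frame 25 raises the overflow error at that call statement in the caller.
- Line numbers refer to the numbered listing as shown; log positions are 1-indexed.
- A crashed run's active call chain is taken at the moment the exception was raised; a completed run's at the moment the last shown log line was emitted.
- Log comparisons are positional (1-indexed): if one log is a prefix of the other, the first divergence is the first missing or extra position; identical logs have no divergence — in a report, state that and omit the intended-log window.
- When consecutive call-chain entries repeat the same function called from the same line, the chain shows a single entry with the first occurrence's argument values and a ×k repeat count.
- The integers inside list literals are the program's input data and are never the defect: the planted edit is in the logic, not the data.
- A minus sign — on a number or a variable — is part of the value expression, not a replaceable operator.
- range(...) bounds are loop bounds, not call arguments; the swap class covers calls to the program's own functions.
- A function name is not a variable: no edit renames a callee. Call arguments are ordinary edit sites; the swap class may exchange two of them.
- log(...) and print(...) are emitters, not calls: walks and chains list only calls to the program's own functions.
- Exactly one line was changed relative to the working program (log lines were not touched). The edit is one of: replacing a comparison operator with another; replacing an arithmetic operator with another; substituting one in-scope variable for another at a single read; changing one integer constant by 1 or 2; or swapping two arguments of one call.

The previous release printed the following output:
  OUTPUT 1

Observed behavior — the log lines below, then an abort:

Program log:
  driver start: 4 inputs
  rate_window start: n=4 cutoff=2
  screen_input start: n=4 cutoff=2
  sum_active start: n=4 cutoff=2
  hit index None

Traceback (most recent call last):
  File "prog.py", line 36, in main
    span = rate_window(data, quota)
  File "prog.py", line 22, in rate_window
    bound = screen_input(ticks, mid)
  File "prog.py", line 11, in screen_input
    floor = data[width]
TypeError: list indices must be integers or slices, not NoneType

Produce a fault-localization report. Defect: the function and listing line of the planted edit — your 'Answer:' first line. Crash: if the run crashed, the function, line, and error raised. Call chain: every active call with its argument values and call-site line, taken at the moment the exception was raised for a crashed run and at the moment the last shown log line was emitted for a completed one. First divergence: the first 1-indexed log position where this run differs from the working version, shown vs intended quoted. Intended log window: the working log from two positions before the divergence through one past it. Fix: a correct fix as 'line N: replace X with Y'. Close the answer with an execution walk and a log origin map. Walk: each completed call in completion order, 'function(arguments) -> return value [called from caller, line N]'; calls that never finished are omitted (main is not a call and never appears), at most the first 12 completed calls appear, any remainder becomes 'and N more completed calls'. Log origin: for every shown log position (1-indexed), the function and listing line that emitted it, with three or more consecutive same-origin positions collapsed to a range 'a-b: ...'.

Answer: the defect is in sum_active at line 4.
Key observation: The log first diverges at position 5: the faulty run prints 'hit index None' where the working version prints 'hit index 0'.
Crash: screen_input, line 11, TypeError.
Call chain: main -> rate_window([2, 2, 11, 5], 2) (called at line 36) -> screen_input([2, 2, 11, 5], 2) (called at line 22).
First divergence: at position 5 the run shows 'hit index None' where the working version logs 'hit index 0'.
Intended log window:
  3: screen_input start: n=4 cutoff=2
  4: sum_active start: n=4 cutoff=2
  5: hit index 0
  6: settle_round: inputs 6 and 4
Execution walk:
  sum_active([2, 2, 11, 5], 2) -> None  [called from screen_input, line 9]
Log origins:
  1: from main, line 35
  2: from rate_window, line 21
  3: from screen_input, line 8
  4: from sum_active, line 2
  5: from screen_input, line 10
A correct fix: line 4: replace `entries[low] == low` with `entries[low] == step`.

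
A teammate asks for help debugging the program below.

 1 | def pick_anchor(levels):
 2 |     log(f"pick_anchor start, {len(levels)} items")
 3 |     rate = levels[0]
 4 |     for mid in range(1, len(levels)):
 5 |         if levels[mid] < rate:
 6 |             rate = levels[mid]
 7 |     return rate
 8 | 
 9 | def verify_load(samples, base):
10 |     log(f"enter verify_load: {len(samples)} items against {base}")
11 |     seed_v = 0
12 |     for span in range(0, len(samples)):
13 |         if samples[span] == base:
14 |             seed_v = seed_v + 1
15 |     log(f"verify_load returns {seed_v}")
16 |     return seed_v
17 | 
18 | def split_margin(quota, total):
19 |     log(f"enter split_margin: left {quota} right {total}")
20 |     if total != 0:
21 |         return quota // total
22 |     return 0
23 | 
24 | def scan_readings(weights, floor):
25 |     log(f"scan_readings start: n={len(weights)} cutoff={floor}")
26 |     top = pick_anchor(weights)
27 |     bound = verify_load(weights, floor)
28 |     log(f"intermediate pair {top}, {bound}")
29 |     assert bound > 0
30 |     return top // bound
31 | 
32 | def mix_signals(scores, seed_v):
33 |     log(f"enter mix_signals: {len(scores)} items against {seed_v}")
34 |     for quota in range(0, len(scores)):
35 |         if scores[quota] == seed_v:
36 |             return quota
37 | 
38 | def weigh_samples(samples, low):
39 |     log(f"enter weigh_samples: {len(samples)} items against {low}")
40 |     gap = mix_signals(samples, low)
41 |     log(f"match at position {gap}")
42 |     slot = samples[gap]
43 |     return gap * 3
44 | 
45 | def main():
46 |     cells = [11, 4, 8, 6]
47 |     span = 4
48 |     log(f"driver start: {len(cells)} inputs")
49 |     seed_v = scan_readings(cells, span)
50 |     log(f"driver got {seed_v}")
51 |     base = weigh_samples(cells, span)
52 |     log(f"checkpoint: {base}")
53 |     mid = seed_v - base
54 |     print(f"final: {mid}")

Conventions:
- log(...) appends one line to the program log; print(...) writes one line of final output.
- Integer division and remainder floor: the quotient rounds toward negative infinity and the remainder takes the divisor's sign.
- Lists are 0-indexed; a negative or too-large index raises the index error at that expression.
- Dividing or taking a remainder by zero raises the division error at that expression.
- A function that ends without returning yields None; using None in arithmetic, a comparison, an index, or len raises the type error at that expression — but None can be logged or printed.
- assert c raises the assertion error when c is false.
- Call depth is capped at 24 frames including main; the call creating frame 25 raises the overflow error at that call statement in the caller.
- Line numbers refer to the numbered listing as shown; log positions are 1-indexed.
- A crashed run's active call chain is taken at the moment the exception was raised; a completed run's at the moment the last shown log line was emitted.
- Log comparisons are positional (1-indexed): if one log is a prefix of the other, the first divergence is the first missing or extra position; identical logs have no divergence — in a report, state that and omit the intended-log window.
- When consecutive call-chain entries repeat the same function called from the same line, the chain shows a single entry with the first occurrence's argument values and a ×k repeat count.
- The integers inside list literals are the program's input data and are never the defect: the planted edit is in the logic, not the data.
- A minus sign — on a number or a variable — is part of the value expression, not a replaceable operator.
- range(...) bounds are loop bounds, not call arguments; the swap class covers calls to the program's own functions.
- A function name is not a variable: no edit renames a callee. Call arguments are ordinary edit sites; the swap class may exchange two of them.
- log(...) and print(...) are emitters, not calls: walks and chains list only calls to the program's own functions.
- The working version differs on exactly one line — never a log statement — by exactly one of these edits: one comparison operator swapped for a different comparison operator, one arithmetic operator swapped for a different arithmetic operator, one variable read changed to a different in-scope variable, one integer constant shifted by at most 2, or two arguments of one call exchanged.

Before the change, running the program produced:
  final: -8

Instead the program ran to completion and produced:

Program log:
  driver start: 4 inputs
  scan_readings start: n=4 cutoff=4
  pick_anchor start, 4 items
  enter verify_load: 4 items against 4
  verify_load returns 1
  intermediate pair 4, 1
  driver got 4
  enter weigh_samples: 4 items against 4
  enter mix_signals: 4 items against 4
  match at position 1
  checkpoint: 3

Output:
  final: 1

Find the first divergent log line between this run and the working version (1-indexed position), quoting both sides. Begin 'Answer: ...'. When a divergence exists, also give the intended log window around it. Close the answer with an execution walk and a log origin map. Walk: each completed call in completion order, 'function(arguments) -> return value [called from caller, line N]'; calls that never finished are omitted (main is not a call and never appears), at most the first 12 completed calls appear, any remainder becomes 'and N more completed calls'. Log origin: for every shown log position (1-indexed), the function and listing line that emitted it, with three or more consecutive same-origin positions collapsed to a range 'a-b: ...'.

Answer: position 11; shown 'checkpoint: 3' vs intended 'checkpoint: 12'.
Intended log window:
  9: enter mix_signals: 4 items against 4
  10: match at position 1
  11: checkpoint: 12
Execution walk:
  pick_anchor([11, 4, 8, 6]) -> 4  [called from scan_readings, line 26]
  verify_load([11, 4, 8, 6], 4) -> 1  [called from scan_readings, line 27]
  scan_readings([11, 4, 8, 6], 4) -> 4  [called from main, line 49]
  mix_signals([11, 4, 8, 6], 4) -> 1  [called from weigh_samples, line 40]
  weigh_samples([11, 4, 8, 6], 4) -> 3  [called from main, line 51]
Log origin:
  1 — main, line 48
  2 — scan_readings, line 25
  3 — pick_anchor, line 2
  4 — verify_load, line 10
  5 — verify_load, line 15
  6 — scan_readings, line 28
  7 — main, line 50
  8 — weigh_samples, line 39
  9 — mix_signals, line 33
  10 — weigh_samples, line 41
  11 — main, line 52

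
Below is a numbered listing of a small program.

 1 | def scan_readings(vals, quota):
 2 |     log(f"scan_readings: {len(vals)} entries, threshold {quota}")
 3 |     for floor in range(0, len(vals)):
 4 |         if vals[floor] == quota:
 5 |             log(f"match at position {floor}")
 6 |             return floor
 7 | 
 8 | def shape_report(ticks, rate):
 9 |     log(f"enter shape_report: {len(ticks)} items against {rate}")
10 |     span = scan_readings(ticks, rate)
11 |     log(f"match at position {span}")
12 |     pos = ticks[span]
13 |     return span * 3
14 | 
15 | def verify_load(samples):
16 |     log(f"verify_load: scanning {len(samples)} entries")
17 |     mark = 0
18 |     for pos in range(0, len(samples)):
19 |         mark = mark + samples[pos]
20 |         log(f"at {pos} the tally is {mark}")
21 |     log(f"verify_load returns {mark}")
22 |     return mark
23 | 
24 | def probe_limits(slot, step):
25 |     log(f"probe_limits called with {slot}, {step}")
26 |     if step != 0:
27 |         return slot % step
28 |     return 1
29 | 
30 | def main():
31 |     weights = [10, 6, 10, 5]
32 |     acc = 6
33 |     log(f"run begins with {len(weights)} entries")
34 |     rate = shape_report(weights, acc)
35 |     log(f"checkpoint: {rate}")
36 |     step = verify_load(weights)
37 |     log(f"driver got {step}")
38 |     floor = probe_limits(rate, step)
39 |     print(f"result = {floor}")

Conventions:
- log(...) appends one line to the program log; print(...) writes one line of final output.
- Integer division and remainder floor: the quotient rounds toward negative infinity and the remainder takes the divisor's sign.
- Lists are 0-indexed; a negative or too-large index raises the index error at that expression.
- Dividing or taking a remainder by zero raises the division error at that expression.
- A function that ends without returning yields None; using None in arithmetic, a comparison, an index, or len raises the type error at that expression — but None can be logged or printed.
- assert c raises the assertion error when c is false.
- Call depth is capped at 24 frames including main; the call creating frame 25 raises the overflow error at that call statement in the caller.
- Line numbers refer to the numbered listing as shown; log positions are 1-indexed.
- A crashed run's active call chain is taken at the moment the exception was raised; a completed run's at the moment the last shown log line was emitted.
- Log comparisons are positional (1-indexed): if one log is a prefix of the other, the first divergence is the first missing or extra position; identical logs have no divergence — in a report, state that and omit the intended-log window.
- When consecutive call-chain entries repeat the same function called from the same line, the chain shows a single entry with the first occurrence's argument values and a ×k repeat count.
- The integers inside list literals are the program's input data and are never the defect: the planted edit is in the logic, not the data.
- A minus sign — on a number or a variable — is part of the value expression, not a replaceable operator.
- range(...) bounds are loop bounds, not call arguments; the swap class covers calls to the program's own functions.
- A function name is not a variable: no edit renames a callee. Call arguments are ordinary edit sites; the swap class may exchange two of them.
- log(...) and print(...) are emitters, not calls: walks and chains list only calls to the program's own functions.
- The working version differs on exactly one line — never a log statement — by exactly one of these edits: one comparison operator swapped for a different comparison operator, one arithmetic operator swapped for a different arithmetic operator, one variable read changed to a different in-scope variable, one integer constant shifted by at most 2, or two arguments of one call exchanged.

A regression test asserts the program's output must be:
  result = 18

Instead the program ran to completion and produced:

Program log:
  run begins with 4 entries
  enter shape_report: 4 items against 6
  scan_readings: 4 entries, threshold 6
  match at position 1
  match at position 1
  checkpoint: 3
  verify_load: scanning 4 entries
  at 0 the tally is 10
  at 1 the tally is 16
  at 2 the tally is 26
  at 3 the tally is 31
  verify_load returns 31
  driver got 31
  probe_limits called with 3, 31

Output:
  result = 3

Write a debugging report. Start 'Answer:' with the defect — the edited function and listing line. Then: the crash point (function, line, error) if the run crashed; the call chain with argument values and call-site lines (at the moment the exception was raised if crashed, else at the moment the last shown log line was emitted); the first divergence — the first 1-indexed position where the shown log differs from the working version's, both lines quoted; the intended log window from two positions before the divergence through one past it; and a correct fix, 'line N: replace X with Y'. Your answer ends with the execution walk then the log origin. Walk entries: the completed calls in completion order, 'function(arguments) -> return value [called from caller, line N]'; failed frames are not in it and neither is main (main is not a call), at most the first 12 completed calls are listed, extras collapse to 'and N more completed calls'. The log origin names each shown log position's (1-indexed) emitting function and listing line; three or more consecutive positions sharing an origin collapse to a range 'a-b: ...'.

Answer: the defect is in shape_report at line 13.
Key fact: The earliest visible damage is log position 6 — 'checkpoint: 3' rather than the intended 'checkpoint: 18'.
Call chain: main -> probe_limits(3, 31) (called at line 38).
First divergence: at position 6 the run shows 'checkpoint: 3' where the working version logs 'checkpoint: 18'.
Intended log window:
  4: match at position 1
  5: match at position 1
  6: checkpoint: 18
  7: verify_load: scanning 4 entries
Execution walk:
  scan_readings([10, 6, 10, 5], 6) -> 1  [called from shape_report, line 10]
  shape_report([10, 6, 10, 5], 6) -> 3  [called from main, line 34]
  verify_load([10, 6, 10, 5]) -> 31  [called from main, line 36]
  probe_limits(3, 31) -> 3  [called from main, line 38]
Log line origins:
  1: logged in main at line 33
  2: logged in shape_report at line 9
  3: logged in scan_readings at line 2
  4: logged in scan_readings at line 5
  5: logged in shape_report at line 11
  6: logged in main at line 35
  7: logged in verify_load at line 16
  8-11: logged in verify_load at line 20
  12: logged in verify_load at line 21
  13: logged in main at line 37
  14: logged in probe_limits at line 25
A correct fix: line 13: replace `span` with `pos`.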